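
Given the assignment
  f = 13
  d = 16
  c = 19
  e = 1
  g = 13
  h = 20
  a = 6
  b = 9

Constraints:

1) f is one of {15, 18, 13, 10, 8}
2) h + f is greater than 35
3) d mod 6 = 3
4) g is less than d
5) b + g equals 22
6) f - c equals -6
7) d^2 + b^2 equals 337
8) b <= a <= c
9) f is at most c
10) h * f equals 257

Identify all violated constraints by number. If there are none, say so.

Violated: 2, 3, 8, and 10.

1) f = 13 is in {15, 18, 13, 10, 8}  yes
2) h + f = 20 + 13 = 33; 33 ≤ 35, bound 35 not met  no
3) 16 mod 6 = 4, not 3  no
4) g = 13, d = 16; 13 < 16  yes
5) b + g = 9 + 13 = 22  yes
6) f - c = 13 - 19 = -6  yes
7) d^2 + b^2 = 16^2 + 9^2 = 256 + 81 = 337  yes
8) values 9, 6, 19; b = 9 is not <= a = 6  no
9) f = 13, c = 19; 13 ≤ 19  yes
10) h * f = 20 * 13 = 260, not 257  no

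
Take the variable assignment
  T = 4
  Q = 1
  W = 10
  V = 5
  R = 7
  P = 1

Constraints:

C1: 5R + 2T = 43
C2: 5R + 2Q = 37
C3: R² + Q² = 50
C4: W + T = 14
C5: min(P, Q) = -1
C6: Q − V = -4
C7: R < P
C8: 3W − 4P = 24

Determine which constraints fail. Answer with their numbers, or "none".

No — constraints 5, 7, 8 are not satisfied.

C1: 5R + 2T = 5(7) + 2(4) = 43 — holds.
C2: 5R + 2Q = 5(7) + 2(1) = 37 — holds.
C3: R² + Q² = 7² + 1² = 49 + 1 = 50 — holds.
C4: W + T = 10 + 4 = 14 — holds.
C5: min(1, 1) = 1, not -1 — does not hold.
C6: Q − V = 1 − 5 = -4 — holds.
C7: R = 7, P = 1; 7 ≥ 1 (want <) — does not hold.
C8: 3W − 4P = 3(10) − 4(1) = 26, not 24 — does not hold.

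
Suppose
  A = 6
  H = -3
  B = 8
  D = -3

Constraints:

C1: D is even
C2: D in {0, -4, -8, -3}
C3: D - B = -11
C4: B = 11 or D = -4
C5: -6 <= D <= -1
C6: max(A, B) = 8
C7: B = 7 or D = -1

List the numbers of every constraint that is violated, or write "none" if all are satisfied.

C1: D = -3 is odd — violated.
C2: D = -3 is in {0, -4, -8, -3} — satisfied.
C3: D - B = -3 - 8 = -11 — satisfied.
C4: B = 8 ≠ 11 and D = -3 ≠ -4; both disjuncts false — violated.
C5: D = -3 lies in [-6, -1] — satisfied.
C6: max(6, 8) = 8 — satisfied.
C7: B = 8 ≠ 7 and D = -3 ≠ -1; both disjuncts false — violated.

Constraints 1, 4, and 7 are violated.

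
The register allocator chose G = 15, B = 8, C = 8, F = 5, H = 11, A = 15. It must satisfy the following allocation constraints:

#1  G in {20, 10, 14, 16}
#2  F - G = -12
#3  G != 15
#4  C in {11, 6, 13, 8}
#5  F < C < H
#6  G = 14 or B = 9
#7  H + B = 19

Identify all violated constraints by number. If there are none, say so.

#1 G = 15 is not in {20, 10, 14, 16} — violated.
#2 F - G = 5 - 15 = -10, not -12 — violated.
#3 G = 15, but 15 is required to differ — violated.
#4 C = 8 is in {11, 6, 13, 8} — satisfied.
#5 values 5 < 8 < 11 — satisfied.
#6 G = 15 ≠ 14 and B = 8 ≠ 9; both disjuncts false — violated.
#7 H + B = 11 + 8 = 19 — satisfied.

Violated: 1, 2, 3, and 6.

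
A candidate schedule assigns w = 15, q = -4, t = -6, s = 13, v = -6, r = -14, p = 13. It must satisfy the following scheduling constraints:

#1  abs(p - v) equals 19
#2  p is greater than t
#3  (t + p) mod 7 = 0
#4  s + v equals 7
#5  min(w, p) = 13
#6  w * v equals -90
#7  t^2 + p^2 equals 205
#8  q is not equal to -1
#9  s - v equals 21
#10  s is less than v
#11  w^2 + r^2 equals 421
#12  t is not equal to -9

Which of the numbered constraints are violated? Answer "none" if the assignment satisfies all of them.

Constraints 9 and 10 do not hold.

#1 abs(13 - (-6)) = 19 — satisfied.
#2 p = 13, t = -6; 13 > -6 — satisfied.
#3 t + p = 7; 7 mod 7 = 0 — satisfied.
#4 s + v = 13 + (-6) = 7 — satisfied.
#5 min(15, 13) = 13 — satisfied.
#6 w * v = 15 * (-6) = -90 — satisfied.
#7 t^2 + p^2 = (-6)^2 + 13^2 = 36 + 169 = 205 — satisfied.
#8 q = -4, and -4 ≠ -1 — satisfied.
#9 s - v = 13 - (-6) = 19, not 21 — violated.
#10 s = 13, v = -6; 13 ≥ -6 (want <) — violated.
#11 w^2 + r^2 = 15^2 + (-14)^2 = 225 + 196 = 421 — satisfied.
#12 t = -6, and -6 ≠ -9 — satisfied.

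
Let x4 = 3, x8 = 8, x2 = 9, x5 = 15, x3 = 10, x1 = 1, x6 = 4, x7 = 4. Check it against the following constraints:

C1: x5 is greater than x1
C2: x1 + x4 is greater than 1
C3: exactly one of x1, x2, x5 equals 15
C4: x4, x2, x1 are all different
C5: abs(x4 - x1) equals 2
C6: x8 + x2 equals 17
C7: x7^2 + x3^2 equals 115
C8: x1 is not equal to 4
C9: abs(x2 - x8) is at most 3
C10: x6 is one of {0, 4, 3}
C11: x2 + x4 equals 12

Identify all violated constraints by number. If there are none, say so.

C1: x5 = 15, x1 = 1; 15 > 1  ✔
C2: x1 + x4 = 1 + 3 = 4; 4 > 1  ✔
C3: x1=1, x2=9, x5=15; 1 of them equals 15  ✔
C4: values 3, 9, 1 are pairwise distinct  ✔
C5: abs(3 - 1) = 2  ✔
C6: x8 + x2 = 8 + 9 = 17  ✔
C7: x7^2 + x3^2 = 4^2 + 10^2 = 16 + 100 = 116, not 115  ✘
C8: x1 = 1, and 1 ≠ 4  ✔
C9: abs(9 - 8) = 1; 1 ≤ 3  ✔
C10: x6 = 4 is in {0, 4, 3}  ✔
C11: x2 + x4 = 9 + 3 = 12  ✔

Constraint 7 is violated.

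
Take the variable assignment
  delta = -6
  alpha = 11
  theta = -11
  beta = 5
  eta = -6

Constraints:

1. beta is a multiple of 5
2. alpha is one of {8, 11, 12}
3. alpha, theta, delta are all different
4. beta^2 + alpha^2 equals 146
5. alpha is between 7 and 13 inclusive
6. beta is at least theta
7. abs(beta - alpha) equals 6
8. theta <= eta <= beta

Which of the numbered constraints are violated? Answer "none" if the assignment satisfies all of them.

All constraints are satisfied.

1. 5 / 5 = 1, so 5 divides 5  true
2. alpha = 11 is in {8, 11, 12}  true
3. values 11, -11, -6 are pairwise distinct  true
4. beta^2 + alpha^2 = 5^2 + 11^2 = 25 + 121 = 146  true
5. alpha = 11 lies in [7, 13]  true
6. beta = 5, theta = -11; 5 ≥ -11  true
7. abs(5 - 11) = 6  true
8. values -11 <= -6 <= 5  true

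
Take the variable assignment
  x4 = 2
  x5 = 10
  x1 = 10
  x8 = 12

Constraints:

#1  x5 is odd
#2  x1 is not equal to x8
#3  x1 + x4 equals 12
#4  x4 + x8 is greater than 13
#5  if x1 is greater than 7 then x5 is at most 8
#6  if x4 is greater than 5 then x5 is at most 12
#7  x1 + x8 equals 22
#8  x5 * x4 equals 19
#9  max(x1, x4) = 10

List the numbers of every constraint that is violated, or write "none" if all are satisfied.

#1 x5 = 10 is even  fails
#2 x1 = 10, x8 = 12; distinct  holds
#3 x1 + x4 = 10 + 2 = 12  holds
#4 x4 + x8 = 2 + 12 = 14; 14 > 13  holds
#5 x1 = 10 > 7, so we need x5 ≤ 8; but x5 = 10 > 8  fails
#6 x4 = 2, not > 5; antecedent false, conditional vacuously true  holds
#7 x1 + x8 = 10 + 12 = 22  holds
#8 x5 * x4 = 10 * 2 = 20, not 19  fails
#9 max(10, 2) = 10  holds

Constraints 1, 5, and 8 do not hold.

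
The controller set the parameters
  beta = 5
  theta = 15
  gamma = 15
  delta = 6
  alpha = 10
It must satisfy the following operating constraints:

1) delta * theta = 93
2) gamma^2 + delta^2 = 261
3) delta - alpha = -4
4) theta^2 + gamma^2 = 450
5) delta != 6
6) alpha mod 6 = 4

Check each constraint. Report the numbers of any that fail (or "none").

Violated: 1, 5.

1) delta * theta = 6 * 15 = 90, not 93  FAIL
2) gamma^2 + delta^2 = 15^2 + 6^2 = 225 + 36 = 261  OK
3) delta - alpha = 6 - 10 = -4  OK
4) theta^2 + gamma^2 = 15^2 + 15^2 = 225 + 225 = 450  OK
5) delta = 6, but 6 is required to differ  FAIL
6) 10 mod 6 = 4  OK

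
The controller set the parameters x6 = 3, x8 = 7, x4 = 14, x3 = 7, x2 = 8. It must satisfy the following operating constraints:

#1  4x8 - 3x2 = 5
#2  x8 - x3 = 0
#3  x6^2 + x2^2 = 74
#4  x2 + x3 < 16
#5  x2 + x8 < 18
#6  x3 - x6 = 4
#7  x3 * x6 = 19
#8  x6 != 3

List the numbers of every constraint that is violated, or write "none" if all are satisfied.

No — constraints 1, 3, 7, and 8 are not satisfied.

#1 4x8 - 3x2 = 4(7) - 3(8) = 4, not 5 — violated.
#2 x8 - x3 = 7 - 7 = 0 — satisfied.
#3 x6^2 + x2^2 = 3^2 + 8^2 = 9 + 64 = 73, not 74 — violated.
#4 x2 + x3 = 8 + 7 = 15; 15 < 16 — satisfied.
#5 x2 + x8 = 8 + 7 = 15; 15 < 18 — satisfied.
#6 x3 - x6 = 7 - 3 = 4 — satisfied.
#7 x3 * x6 = 7 * 3 = 21, not 19 — violated.
#8 x6 = 3, but 3 is required to differ — violated.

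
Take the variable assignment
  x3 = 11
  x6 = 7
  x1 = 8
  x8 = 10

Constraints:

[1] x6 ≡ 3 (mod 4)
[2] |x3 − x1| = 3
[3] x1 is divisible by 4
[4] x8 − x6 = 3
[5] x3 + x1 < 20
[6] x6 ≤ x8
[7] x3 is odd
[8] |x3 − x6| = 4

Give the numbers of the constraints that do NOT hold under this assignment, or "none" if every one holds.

No violations.

[1] 7 mod 4 = 3 — satisfied.
[2] |11 − 8| = 3 — satisfied.
[3] 8 / 4 = 2, so 4 divides 8 — satisfied.
[4] x8 − x6 = 10 − 7 = 3 — satisfied.
[5] x3 + x1 = 11 + 8 = 19; 19 < 20 — satisfied.
[6] x6 = 7, x8 = 10; 7 ≤ 10 — satisfied.
[7] x3 = 11 is odd — satisfied.
[8] |11 − 7| = 4 — satisfied.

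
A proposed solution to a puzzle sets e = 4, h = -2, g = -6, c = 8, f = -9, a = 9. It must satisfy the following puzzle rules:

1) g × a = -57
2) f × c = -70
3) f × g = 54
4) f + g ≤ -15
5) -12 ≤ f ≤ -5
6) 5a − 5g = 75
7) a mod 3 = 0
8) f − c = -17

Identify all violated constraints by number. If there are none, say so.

Violated: 1 and 2.

1) g × a = -6 × 9 = -54, not -57  FAIL
2) f × c = -9 × 8 = -72, not -70  FAIL
3) f × g = -9 × (-6) = 54  OK
4) f + g = -9 + (-6) = -15; -15 ≤ -15  OK
5) f = -9 lies in [-12, -5]  OK
6) 5a − 5g = 5(9) − 5(-6) = 75  OK
7) 9 mod 3 = 0  OK
8) f − c = -9 − 8 = -17  OK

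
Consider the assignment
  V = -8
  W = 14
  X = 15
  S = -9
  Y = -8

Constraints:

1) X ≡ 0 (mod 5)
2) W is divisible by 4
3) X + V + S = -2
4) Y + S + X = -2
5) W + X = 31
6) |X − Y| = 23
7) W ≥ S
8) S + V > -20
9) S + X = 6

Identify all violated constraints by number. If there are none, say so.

1) 15 mod 5 = 0 — satisfied.
2) 14 = 4×3 + 2, so 4 does not divide 14 — violated.
3) X + V + S = 15 + (-8) + (-9) = -2 — satisfied.
4) Y + S + X = -8 + (-9) + 15 = -2 — satisfied.
5) W + X = 14 + 15 = 29, not 31 — violated.
6) |15 − (-8)| = 23 — satisfied.
7) W = 14, S = -9; 14 ≥ -9 — satisfied.
8) S + V = -9 + (-8) = -17; -17 > -20 — satisfied.
9) S + X = -9 + 15 = 6 — satisfied.

Constraints 2 and 5 are violated.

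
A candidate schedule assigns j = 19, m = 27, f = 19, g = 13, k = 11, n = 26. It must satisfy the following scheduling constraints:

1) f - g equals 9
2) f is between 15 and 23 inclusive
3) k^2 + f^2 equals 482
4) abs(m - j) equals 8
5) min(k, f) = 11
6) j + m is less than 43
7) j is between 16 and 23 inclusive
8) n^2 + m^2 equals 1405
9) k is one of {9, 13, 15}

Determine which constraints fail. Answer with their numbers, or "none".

1) f - g = 19 - 13 = 6, not 9 — does not hold.
2) f = 19 lies in [15, 23] — holds.
3) k^2 + f^2 = 11^2 + 19^2 = 121 + 361 = 482 — holds.
4) abs(27 - 19) = 8 — holds.
5) min(11, 19) = 11 — holds.
6) j + m = 19 + 27 = 46; 46 ≥ 43, bound 43 not met — does not hold.
7) j = 19 lies in [16, 23] — holds.
8) n^2 + m^2 = 26^2 + 27^2 = 676 + 729 = 1405 — holds.
9) k = 11 is not in {9, 13, 15} — does not hold.

Violated: 1, 6, and 9.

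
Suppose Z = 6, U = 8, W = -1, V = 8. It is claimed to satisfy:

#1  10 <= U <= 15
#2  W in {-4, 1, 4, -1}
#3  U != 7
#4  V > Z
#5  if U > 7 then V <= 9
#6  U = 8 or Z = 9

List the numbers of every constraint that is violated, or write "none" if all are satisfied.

#1 U = 8 is outside [10, 15]  fails
#2 W = -1 is in {-4, 1, 4, -1}  holds
#3 U = 8, and 8 ≠ 7  holds
#4 V = 8, Z = 6; 8 > 6  holds
#5 U = 8 > 7, so we need V ≤ 9; V = 8 ≤ 9  holds
#6 U = 8 = 8 (first disjunct)  holds

Violated: 1.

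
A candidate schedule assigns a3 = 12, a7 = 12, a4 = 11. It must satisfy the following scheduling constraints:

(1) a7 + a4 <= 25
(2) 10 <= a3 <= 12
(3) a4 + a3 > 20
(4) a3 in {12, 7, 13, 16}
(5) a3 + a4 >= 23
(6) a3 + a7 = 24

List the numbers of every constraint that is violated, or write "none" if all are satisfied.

None — every constraint holds.

(1) a7 + a4 = 12 + 11 = 23; 23 ≤ 25 — satisfied.
(2) a3 = 12 lies in [10, 12] — satisfied.
(3) a4 + a3 = 11 + 12 = 23; 23 > 20 — satisfied.
(4) a3 = 12 is in {12, 7, 13, 16} — satisfied.
(5) a3 + a4 = 12 + 11 = 23; 23 ≥ 23 — satisfied.
(6) a3 + a7 = 12 + 12 = 24 — satisfied.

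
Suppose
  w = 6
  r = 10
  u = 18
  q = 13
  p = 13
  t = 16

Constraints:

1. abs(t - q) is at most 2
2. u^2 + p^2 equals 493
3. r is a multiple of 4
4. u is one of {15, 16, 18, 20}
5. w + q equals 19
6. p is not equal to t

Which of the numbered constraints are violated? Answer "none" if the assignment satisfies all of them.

Constraints 1 and 3 are violated.

1. abs(16 - 13) = 3; 3 > 2, exceeds bound 2 — violated.
2. u^2 + p^2 = 18^2 + 13^2 = 324 + 169 = 493 — satisfied.
3. 10 = 4*2 + 2, so 4 does not divide 10 — violated.
4. u = 18 is in {15, 16, 18, 20} — satisfied.
5. w + q = 6 + 13 = 19 — satisfied.
6. p = 13, t = 16; distinct — satisfied.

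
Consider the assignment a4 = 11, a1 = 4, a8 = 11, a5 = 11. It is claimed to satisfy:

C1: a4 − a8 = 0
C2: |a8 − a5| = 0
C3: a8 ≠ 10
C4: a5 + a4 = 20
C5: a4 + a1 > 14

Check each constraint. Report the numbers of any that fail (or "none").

C1: a4 − a8 = 11 − 11 = 0 — holds.
C2: |11 − 11| = 0 — holds.
C3: a8 = 11, and 11 ≠ 10 — holds.
C4: a5 + a4 = 11 + 11 = 22, not 20 — does not hold.
C5: a4 + a1 = 11 + 4 = 15; 15 > 14 — holds.

No — constraint 4 is not satisfied.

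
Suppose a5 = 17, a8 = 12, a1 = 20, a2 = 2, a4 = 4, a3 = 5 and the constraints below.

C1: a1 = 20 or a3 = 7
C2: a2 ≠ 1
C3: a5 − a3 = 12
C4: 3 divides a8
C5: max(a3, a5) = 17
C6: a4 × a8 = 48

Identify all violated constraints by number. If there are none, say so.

The assignment satisfies every constraint.

C1: a1 = 20 = 20 (first disjunct) — satisfied.
C2: a2 = 2, and 2 ≠ 1 — satisfied.
C3: a5 − a3 = 17 − 5 = 12 — satisfied.
C4: 12 / 3 = 4, so 3 divides 12 — satisfied.
C5: max(5, 17) = 17 — satisfied.
C6: a4 × a8 = 4 × 12 = 48 — satisfied.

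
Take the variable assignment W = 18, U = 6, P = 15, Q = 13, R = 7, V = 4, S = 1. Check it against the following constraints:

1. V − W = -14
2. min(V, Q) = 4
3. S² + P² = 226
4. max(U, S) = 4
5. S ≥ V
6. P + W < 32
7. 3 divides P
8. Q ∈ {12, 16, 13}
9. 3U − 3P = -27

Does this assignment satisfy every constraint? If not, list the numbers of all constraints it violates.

Constraints 4, 5, 6 are violated.

1. V − W = 4 − 18 = -14 — OK.
2. min(4, 13) = 4 — OK.
3. S² + P² = 1² + 15² = 1 + 225 = 226 — OK.
4. max(6, 1) = 6, not 4 — violated.
5. S = 1, V = 4; 1 < 4 (want ≥) — violated.
6. P + W = 15 + 18 = 33; 33 ≥ 32, bound 32 not met — violated.
7. 15 / 3 = 5, so 3 divides 15 — OK.
8. Q = 13 is in {12, 16, 13} — OK.
9. 3U − 3P = 3(6) − 3(15) = -27 — OK.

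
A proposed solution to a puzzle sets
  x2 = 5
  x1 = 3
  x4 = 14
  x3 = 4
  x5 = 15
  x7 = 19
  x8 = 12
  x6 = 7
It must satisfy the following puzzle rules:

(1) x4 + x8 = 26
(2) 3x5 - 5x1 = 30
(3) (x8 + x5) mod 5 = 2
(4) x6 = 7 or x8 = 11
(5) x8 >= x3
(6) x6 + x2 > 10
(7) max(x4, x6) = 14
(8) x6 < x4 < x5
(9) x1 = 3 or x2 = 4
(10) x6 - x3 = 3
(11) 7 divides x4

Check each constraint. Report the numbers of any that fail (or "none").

No violations.

(1) x4 + x8 = 14 + 12 = 26 — holds.
(2) 3x5 - 5x1 = 3(15) - 5(3) = 30 — holds.
(3) x8 + x5 = 27; 27 mod 5 = 2 — holds.
(4) x6 = 7 = 7 (first disjunct) — holds.
(5) x8 = 12, x3 = 4; 12 ≥ 4 — holds.
(6) x6 + x2 = 7 + 5 = 12; 12 > 10 — holds.
(7) max(14, 7) = 14 — holds.
(8) values 7 < 14 < 15 — holds.
(9) x1 = 3 = 3 (first disjunct) — holds.
(10) x6 - x3 = 7 - 4 = 3 — holds.
(11) 14 / 7 = 2, so 7 divides 14 — holds.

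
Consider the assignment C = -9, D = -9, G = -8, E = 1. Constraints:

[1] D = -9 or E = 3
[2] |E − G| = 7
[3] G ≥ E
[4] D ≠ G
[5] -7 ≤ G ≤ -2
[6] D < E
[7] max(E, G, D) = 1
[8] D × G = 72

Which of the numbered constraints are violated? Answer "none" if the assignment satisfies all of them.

[1] D = -9 = -9 (first disjunct) — satisfied.
[2] |1 − (-8)| = 9, not 7 — violated.
[3] G = -8, E = 1; -8 < 1 (want ≥) — violated.
[4] D = -9, G = -8; distinct — satisfied.
[5] G = -8 is outside [-7, -2] — violated.
[6] D = -9, E = 1; -9 < 1 — satisfied.
[7] max(1, -8, -9) = 1 — satisfied.
[8] D × G = -9 × (-8) = 72 — satisfied.

The assignment fails constraints 2, 3, and 5.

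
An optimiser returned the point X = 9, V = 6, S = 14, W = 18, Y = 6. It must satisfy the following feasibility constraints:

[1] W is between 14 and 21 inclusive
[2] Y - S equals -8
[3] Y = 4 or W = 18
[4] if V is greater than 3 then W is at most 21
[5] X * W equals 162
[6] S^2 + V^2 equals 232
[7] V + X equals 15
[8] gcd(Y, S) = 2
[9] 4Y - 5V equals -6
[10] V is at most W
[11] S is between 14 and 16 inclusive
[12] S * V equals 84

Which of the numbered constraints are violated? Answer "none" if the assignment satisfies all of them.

[1] W = 18 lies in [14, 21]  ✔
[2] Y - S = 6 - 14 = -8  ✔
[3] Y = 6 ≠ 4, but W = 18 = 18 (second disjunct)  ✔
[4] V = 6 > 3, so we need W ≤ 21; W = 18 ≤ 21  ✔
[5] X * W = 9 * 18 = 162  ✔
[6] S^2 + V^2 = 14^2 + 6^2 = 196 + 36 = 232  ✔
[7] V + X = 6 + 9 = 15  ✔
[8] gcd(6, 14) = 2  ✔
[9] 4Y - 5V = 4(6) - 5(6) = -6  ✔
[10] V = 6, W = 18; 6 ≤ 18  ✔
[11] S = 14 lies in [14, 16]  ✔
[12] S * V = 14 * 6 = 84  ✔

All constraints are satisfied.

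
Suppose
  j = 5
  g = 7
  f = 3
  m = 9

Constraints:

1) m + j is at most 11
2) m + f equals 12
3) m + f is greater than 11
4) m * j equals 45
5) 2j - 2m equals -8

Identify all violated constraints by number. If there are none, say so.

1) m + j = 9 + 5 = 14; 14 > 11, bound 11 not met  ✘
2) m + f = 9 + 3 = 12  ✔
3) m + f = 9 + 3 = 12; 12 > 11  ✔
4) m * j = 9 * 5 = 45  ✔
5) 2j - 2m = 2(5) - 2(9) = -8  ✔

Constraint 1 is violated.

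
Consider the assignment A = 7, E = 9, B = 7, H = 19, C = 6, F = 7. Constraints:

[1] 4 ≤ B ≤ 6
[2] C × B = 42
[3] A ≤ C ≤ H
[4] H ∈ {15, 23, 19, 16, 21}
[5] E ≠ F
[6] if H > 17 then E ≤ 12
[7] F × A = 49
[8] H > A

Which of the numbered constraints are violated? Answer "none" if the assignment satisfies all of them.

Constraints 1 and 3 do not hold.

[1] B = 7 is outside [4, 6]  no
[2] C × B = 6 × 7 = 42  yes
[3] values 7, 6, 19; A = 7 is not ≤ C = 6  no
[4] H = 19 is in {15, 23, 19, 16, 21}  yes
[5] E = 9, F = 7; distinct  yes
[6] H = 19 > 17, so we need E ≤ 12; E = 9 ≤ 12  yes
[7] F × A = 7 × 7 = 49  yes
[8] H = 19, A = 7; 19 > 7  yes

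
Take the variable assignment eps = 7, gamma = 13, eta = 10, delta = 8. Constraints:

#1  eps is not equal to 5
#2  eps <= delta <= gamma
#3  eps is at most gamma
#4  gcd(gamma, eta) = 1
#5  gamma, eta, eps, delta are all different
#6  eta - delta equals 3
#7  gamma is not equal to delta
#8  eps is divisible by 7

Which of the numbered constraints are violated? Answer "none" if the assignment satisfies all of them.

Violated: 6.

#1 eps = 7, and 7 ≠ 5 — satisfied.
#2 values 7 <= 8 <= 13 — satisfied.
#3 eps = 7, gamma = 13; 7 ≤ 13 — satisfied.
#4 gcd(13, 10) = 1 — satisfied.
#5 values 13, 10, 7, 8 are pairwise distinct — satisfied.
#6 eta - delta = 10 - 8 = 2, not 3 — violated.
#7 gamma = 13, delta = 8; distinct — satisfied.
#8 7 / 7 = 1, so 7 divides 7 — satisfied.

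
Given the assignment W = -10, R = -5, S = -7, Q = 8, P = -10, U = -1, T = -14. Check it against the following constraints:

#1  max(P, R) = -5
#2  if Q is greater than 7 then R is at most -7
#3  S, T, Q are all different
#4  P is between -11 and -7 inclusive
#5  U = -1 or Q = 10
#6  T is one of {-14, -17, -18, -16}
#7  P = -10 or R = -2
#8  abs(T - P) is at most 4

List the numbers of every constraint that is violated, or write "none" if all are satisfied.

Violated: 2.

#1 max(-10, -5) = -5 — satisfied.
#2 Q = 8 > 7, so we need R ≤ -7; but R = -5 > -7 — violated.
#3 values -7, -14, 8 are pairwise distinct — satisfied.
#4 P = -10 lies in [-11, -7] — satisfied.
#5 U = -1 = -1 (first disjunct) — satisfied.
#6 T = -14 is in {-14, -17, -18, -16} — satisfied.
#7 P = -10 = -10 (first disjunct) — satisfied.
#8 abs(-14 - (-10)) = 4; 4 ≤ 4 — satisfied.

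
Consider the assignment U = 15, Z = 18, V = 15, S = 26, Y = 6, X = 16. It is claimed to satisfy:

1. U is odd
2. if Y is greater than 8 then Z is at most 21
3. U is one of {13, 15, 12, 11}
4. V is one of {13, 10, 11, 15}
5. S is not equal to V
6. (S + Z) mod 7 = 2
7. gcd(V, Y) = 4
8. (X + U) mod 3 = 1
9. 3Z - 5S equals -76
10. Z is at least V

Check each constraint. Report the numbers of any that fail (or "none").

No — constraint 7 is not satisfied.

1. U = 15 is odd — OK.
2. Y = 6, not > 8; antecedent false, conditional vacuously true — OK.
3. U = 15 is in {13, 15, 12, 11} — OK.
4. V = 15 is in {13, 10, 11, 15} — OK.
5. S = 26, V = 15; distinct — OK.
6. S + Z = 44; 44 mod 7 = 2 — OK.
7. gcd(15, 6) = 3, not 4 — violated.
8. X + U = 31; 31 mod 3 = 1 — OK.
9. 3Z - 5S = 3(18) - 5(26) = -76 — OK.
10. Z = 18, V = 15; 18 ≥ 15 — OK.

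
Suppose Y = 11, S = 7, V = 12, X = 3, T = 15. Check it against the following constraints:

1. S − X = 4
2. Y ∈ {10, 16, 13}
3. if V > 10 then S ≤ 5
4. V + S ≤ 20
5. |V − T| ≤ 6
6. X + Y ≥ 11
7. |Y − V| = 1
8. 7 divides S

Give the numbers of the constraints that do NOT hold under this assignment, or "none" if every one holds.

1. S − X = 7 − 3 = 4 — OK.
2. Y = 11 is not in {10, 16, 13} — violated.
3. V = 12 > 10, so we need S ≤ 5; but S = 7 > 5 — violated.
4. V + S = 12 + 7 = 19; 19 ≤ 20 — OK.
5. |12 − 15| = 3; 3 ≤ 6 — OK.
6. X + Y = 3 + 11 = 14; 14 ≥ 11 — OK.
7. |11 − 12| = 1 — OK.
8. 7 / 7 = 1, so 7 divides 7 — OK.

Violated: 2, 3.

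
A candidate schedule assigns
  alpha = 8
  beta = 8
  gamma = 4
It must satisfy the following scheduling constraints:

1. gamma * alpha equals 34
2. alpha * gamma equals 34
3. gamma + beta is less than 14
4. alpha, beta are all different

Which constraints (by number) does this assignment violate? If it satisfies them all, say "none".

Constraints 1, 2, 4 are violated.

1. gamma * alpha = 4 * 8 = 32, not 34 — does not hold.
2. alpha * gamma = 8 * 4 = 32, not 34 — does not hold.
3. gamma + beta = 4 + 8 = 12; 12 < 14 — holds.
4. alpha = beta = 8, not all different — does not hold.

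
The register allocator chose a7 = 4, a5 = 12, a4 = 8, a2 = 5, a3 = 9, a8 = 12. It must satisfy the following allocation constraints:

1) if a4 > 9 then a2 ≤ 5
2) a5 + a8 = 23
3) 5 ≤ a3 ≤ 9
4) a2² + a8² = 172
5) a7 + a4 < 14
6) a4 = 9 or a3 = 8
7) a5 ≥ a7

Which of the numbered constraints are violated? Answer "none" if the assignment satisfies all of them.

The assignment fails constraints 2, 4, and 6.

1) a4 = 8, not > 9; antecedent false, conditional vacuously true — satisfied.
2) a5 + a8 = 12 + 12 = 24, not 23 — violated.
3) a3 = 9 lies in [5, 9] — satisfied.
4) a2² + a8² = 5² + 12² = 25 + 144 = 169, not 172 — violated.
5) a7 + a4 = 4 + 8 = 12; 12 < 14 — satisfied.
6) a4 = 8 ≠ 9 and a3 = 9 ≠ 8; both disjuncts false — violated.
7) a5 = 12, a7 = 4; 12 ≥ 4 — satisfied.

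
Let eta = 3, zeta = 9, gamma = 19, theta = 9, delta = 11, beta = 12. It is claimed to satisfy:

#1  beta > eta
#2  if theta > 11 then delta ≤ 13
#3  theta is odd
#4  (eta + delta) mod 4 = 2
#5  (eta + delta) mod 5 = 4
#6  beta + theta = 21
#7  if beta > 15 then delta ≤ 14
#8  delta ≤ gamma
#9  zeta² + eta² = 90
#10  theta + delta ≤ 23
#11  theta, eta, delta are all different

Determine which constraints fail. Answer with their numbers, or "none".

Yes — all constraints hold.

#1 beta = 12, eta = 3; 12 > 3 — satisfied.
#2 theta = 9, not > 11; antecedent false, conditional vacuously true — satisfied.
#3 theta = 9 is odd — satisfied.
#4 eta + delta = 14; 14 mod 4 = 2 — satisfied.
#5 eta + delta = 14; 14 mod 5 = 4 — satisfied.
#6 beta + theta = 12 + 9 = 21 — satisfied.
#7 beta = 12, not > 15; antecedent false, conditional vacuously true — satisfied.
#8 delta = 11, gamma = 19; 11 ≤ 19 — satisfied.
#9 zeta² + eta² = 9² + 3² = 81 + 9 = 90 — satisfied.
#10 theta + delta = 9 + 11 = 20; 20 ≤ 23 — satisfied.
#11 values 9, 3, 11 are pairwise distinct — satisfied.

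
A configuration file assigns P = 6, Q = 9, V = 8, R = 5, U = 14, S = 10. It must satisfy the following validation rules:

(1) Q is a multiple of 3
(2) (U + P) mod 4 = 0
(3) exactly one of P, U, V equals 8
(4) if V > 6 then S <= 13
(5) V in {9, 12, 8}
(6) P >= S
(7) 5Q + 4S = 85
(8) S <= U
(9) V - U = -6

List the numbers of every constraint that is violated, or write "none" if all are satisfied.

Constraint 6 is violated.

(1) 9 / 3 = 3, so 3 divides 9  true
(2) U + P = 20; 20 mod 4 = 0  true
(3) P=6, U=14, V=8; 1 of them equals 8  true
(4) V = 8 > 6, so we need S ≤ 13; S = 10 ≤ 13  true
(5) V = 8 is in {9, 12, 8}  true
(6) P = 6, S = 10; 6 < 10 (want ≥)  false
(7) 5Q + 4S = 5(9) + 4(10) = 85  true
(8) S = 10, U = 14; 10 ≤ 14  true
(9) V - U = 8 - 14 = -6  true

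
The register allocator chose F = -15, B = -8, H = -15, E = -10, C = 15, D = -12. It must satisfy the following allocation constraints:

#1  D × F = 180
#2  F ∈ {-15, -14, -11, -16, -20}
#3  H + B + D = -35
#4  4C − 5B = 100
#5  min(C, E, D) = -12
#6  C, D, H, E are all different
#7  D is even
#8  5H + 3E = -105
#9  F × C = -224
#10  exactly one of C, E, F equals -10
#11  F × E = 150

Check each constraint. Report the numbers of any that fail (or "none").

Constraint 9 is violated.

#1 D × F = -12 × (-15) = 180  OK
#2 F = -15 is in {-15, -14, -11, -16, -20}  OK
#3 H + B + D = -15 + (-8) + (-12) = -35  OK
#4 4C − 5B = 4(15) − 5(-8) = 100  OK
#5 min(15, -10, -12) = -12  OK
#6 values 15, -12, -15, -10 are pairwise distinct  OK
#7 D = -12 is even  OK
#8 5H + 3E = 5(-15) + 3(-10) = -105  OK
#9 F × C = -15 × 15 = -225, not -224  FAIL
#10 C=15, E=-10, F=-15; 1 of them equals -10  OK
#11 F × E = -15 × (-10) = 150  OK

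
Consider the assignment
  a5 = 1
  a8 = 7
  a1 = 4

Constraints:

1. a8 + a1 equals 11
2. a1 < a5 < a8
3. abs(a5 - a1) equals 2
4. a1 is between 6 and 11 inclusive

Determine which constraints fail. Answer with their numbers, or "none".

1. a8 + a1 = 7 + 4 = 11 — satisfied.
2. values 4, 1, 7; a1 = 4 is not < a5 = 1 — violated.
3. abs(1 - 4) = 3, not 2 — violated.
4. a1 = 4 is outside [6, 11] — violated.

The assignment fails constraints 2, 3, and 4.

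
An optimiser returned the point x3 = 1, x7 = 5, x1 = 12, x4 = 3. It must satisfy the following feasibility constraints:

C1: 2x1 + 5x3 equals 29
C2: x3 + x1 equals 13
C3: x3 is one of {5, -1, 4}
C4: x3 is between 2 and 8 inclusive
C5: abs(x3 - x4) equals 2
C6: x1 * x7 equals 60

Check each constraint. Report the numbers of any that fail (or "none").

Constraints 3, 4 do not hold.

C1: 2x1 + 5x3 = 2(12) + 5(1) = 29 — holds.
C2: x3 + x1 = 1 + 12 = 13 — holds.
C3: x3 = 1 is not in {5, -1, 4} — does not hold.
C4: x3 = 1 is outside [2, 8] — does not hold.
C5: abs(1 - 3) = 2 — holds.
C6: x1 * x7 = 12 * 5 = 60 — holds.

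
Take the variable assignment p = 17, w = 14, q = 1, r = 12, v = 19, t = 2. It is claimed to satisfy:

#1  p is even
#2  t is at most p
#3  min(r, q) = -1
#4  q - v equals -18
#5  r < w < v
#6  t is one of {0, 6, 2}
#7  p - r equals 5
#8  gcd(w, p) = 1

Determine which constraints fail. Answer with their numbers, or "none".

#1 p = 17 is odd — does not hold.
#2 t = 2, p = 17; 2 ≤ 17 — holds.
#3 min(12, 1) = 1, not -1 — does not hold.
#4 q - v = 1 - 19 = -18 — holds.
#5 values 12 < 14 < 19 — holds.
#6 t = 2 is in {0, 6, 2} — holds.
#7 p - r = 17 - 12 = 5 — holds.
#8 gcd(14, 17) = 1 — holds.

Violated: 1 and 3.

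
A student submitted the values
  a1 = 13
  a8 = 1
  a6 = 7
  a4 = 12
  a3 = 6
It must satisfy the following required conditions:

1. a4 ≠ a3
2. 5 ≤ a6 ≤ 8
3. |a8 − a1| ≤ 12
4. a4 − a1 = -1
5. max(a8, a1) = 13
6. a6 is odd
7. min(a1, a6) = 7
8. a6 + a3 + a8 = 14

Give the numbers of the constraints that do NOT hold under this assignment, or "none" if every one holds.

All constraints are satisfied.

1. a4 = 12, a3 = 6; distinct — satisfied.
2. a6 = 7 lies in [5, 8] — satisfied.
3. |1 − 13| = 12; 12 ≤ 12 — satisfied.
4. a4 − a1 = 12 − 13 = -1 — satisfied.
5. max(1, 13) = 13 — satisfied.
6. a6 = 7 is odd — satisfied.
7. min(13, 7) = 7 — satisfied.
8. a6 + a3 + a8 = 7 + 6 + 1 = 14 — satisfied.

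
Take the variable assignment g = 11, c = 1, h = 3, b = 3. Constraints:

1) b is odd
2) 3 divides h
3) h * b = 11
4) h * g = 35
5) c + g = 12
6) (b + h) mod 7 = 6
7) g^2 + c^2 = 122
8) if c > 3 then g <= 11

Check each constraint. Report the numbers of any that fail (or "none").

No — constraints 3 and 4 are not satisfied.

1) b = 3 is odd — holds.
2) 3 / 3 = 1, so 3 divides 3 — holds.
3) h * b = 3 * 3 = 9, not 11 — fails.
4) h * g = 3 * 11 = 33, not 35 — fails.
5) c + g = 1 + 11 = 12 — holds.
6) b + h = 6; 6 mod 7 = 6 — holds.
7) g^2 + c^2 = 11^2 + 1^2 = 121 + 1 = 122 — holds.
8) c = 1, not > 3; antecedent false, conditional vacuously true — holds.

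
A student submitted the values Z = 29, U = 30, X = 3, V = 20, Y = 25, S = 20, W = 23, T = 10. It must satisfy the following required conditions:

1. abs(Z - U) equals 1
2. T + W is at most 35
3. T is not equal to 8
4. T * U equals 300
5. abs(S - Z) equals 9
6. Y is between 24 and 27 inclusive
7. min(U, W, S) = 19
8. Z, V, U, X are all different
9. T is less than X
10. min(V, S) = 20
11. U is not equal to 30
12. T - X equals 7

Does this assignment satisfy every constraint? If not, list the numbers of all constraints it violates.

Violated: 7, 9, 11.

1. abs(29 - 30) = 1  OK
2. T + W = 10 + 23 = 33; 33 ≤ 35  OK
3. T = 10, and 10 ≠ 8  OK
4. T * U = 10 * 30 = 300  OK
5. abs(20 - 29) = 9  OK
6. Y = 25 lies in [24, 27]  OK
7. min(30, 23, 20) = 20, not 19  FAIL
8. values 29, 20, 30, 3 are pairwise distinct  OK
9. T = 10, X = 3; 10 ≥ 3 (want <)  FAIL
10. min(20, 20) = 20  OK
11. U = 30, but 30 is required to differ  FAIL
12. T - X = 10 - 3 = 7  OK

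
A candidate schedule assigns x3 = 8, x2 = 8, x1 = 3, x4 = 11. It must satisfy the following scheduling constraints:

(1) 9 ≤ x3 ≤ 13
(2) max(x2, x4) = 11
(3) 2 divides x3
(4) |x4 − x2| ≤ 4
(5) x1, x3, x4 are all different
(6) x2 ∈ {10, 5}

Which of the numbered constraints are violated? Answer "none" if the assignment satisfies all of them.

(1) x3 = 8 is outside [9, 13]  ✘
(2) max(8, 11) = 11  ✔
(3) 8 / 2 = 4, so 2 divides 8  ✔
(4) |11 − 8| = 3; 3 ≤ 4  ✔
(5) values 3, 8, 11 are pairwise distinct  ✔
(6) x2 = 8 is not in {10, 5}  ✘

No — constraints 1 and 6 are not satisfied.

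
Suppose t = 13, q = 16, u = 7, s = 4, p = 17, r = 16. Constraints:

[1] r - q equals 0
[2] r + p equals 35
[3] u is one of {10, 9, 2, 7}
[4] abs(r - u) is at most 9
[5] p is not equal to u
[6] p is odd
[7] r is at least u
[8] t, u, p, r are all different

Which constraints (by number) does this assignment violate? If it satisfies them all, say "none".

[1] r - q = 16 - 16 = 0 — holds.
[2] r + p = 16 + 17 = 33, not 35 — does not hold.
[3] u = 7 is in {10, 9, 2, 7} — holds.
[4] abs(16 - 7) = 9; 9 ≤ 9 — holds.
[5] p = 17, u = 7; distinct — holds.
[6] p = 17 is odd — holds.
[7] r = 16, u = 7; 16 ≥ 7 — holds.
[8] values 13, 7, 17, 16 are pairwise distinct — holds.

Constraint 2 is violated.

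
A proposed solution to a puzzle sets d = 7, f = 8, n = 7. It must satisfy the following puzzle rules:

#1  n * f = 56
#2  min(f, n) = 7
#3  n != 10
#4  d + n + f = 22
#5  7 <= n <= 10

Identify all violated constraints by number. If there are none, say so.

#1 n * f = 7 * 8 = 56  ✓
#2 min(8, 7) = 7  ✓
#3 n = 7, and 7 ≠ 10  ✓
#4 d + n + f = 7 + 7 + 8 = 22  ✓
#5 n = 7 lies in [7, 10]  ✓

None — every constraint holds.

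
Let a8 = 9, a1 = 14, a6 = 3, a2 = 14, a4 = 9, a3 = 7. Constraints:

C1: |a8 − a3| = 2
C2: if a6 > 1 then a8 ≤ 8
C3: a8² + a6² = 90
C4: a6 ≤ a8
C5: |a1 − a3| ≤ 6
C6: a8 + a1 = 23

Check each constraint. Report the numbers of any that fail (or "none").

Constraints 2 and 5 do not hold.

C1: |9 − 7| = 2 — holds.
C2: a6 = 3 > 1, so we need a8 ≤ 8; but a8 = 9 > 8 — fails.
C3: a8² + a6² = 9² + 3² = 81 + 9 = 90 — holds.
C4: a6 = 3, a8 = 9; 3 ≤ 9 — holds.
C5: |14 − 7| = 7; 7 > 6, exceeds bound 6 — fails.
C6: a8 + a1 = 9 + 14 = 23 — holds.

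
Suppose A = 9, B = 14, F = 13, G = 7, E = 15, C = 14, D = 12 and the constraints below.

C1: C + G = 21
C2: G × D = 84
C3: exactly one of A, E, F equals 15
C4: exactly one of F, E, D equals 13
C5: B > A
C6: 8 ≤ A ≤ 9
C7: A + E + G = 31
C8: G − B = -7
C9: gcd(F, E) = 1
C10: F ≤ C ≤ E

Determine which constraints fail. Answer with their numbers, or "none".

The assignment satisfies every constraint.

C1: C + G = 14 + 7 = 21  ✓
C2: G × D = 7 × 12 = 84  ✓
C3: A=9, E=15, F=13; 1 of them equals 15  ✓
C4: F=13, E=15, D=12; 1 of them equals 13  ✓
C5: B = 14, A = 9; 14 > 9  ✓
C6: A = 9 lies in [8, 9]  ✓
C7: A + E + G = 9 + 15 + 7 = 31  ✓
C8: G − B = 7 − 14 = -7  ✓
C9: gcd(13, 15) = 1  ✓
C10: values 13 ≤ 14 ≤ 15  ✓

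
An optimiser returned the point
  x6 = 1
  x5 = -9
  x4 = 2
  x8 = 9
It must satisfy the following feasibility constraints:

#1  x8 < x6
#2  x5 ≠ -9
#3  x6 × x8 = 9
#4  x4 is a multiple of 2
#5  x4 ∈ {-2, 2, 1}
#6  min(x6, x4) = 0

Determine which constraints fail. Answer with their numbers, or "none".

#1 x8 = 9, x6 = 1; 9 ≥ 1 (want <) — does not hold.
#2 x5 = -9, but -9 is required to differ — does not hold.
#3 x6 × x8 = 1 × 9 = 9 — holds.
#4 2 / 2 = 1, so 2 divides 2 — holds.
#5 x4 = 2 is in {-2, 2, 1} — holds.
#6 min(1, 2) = 1, not 0 — does not hold.

Constraints 1, 2, 6 are violated.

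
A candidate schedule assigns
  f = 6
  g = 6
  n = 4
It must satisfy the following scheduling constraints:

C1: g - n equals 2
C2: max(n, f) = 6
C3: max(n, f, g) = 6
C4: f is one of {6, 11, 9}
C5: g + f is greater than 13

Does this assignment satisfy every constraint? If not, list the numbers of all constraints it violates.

Constraint 5 is violated.

C1: g - n = 6 - 4 = 2  yes
C2: max(4, 6) = 6  yes
C3: max(4, 6, 6) = 6  yes
C4: f = 6 is in {6, 11, 9}  yes
C5: g + f = 6 + 6 = 12; 12 ≤ 13, bound 13 not met  no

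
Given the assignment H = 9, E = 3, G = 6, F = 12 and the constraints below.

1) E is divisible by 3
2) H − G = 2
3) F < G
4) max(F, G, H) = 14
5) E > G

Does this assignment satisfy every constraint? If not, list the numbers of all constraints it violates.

The assignment fails constraints 2, 3, 4, 5.

1) 3 / 3 = 1, so 3 divides 3  ✔
2) H − G = 9 − 6 = 3, not 2  ✘
3) F = 12, G = 6; 12 ≥ 6 (want <)  ✘
4) max(12, 6, 9) = 12, not 14  ✘
5) E = 3, G = 6; 3 ≤ 6 (want >)  ✘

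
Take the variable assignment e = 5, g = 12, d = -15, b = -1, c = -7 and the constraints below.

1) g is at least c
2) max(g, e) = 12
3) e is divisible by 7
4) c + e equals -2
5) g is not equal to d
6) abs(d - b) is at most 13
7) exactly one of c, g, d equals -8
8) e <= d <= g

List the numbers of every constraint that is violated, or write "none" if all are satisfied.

Violated: 3, 6, 7, and 8.

1) g = 12, c = -7; 12 ≥ -7  holds
2) max(12, 5) = 12  holds
3) 5 = 7*0 + 5, so 7 does not divide 5  fails
4) c + e = -7 + 5 = -2  holds
5) g = 12, d = -15; distinct  holds
6) abs(-15 - (-1)) = 14; 14 > 13, exceeds bound 13  fails
7) c=-7, g=12, d=-15; 0 of them equal -8, not exactly one  fails
8) values 5, -15, 12; e = 5 is not <= d = -15  fails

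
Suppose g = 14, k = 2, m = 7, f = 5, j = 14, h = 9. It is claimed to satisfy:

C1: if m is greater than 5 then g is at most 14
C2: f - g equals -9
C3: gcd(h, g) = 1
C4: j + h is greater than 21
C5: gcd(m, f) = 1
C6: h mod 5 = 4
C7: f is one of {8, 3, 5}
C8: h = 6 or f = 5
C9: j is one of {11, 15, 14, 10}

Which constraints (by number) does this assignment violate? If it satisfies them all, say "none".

No violations.

C1: m = 7 > 5, so we need g ≤ 14; g = 14 ≤ 14 — holds.
C2: f - g = 5 - 14 = -9 — holds.
C3: gcd(9, 14) = 1 — holds.
C4: j + h = 14 + 9 = 23; 23 > 21 — holds.
C5: gcd(7, 5) = 1 — holds.
C6: 9 mod 5 = 4 — holds.
C7: f = 5 is in {8, 3, 5} — holds.
C8: h = 9 ≠ 6, but f = 5 = 5 (second disjunct) — holds.
C9: j = 14 is in {11, 15, 14, 10} — holds.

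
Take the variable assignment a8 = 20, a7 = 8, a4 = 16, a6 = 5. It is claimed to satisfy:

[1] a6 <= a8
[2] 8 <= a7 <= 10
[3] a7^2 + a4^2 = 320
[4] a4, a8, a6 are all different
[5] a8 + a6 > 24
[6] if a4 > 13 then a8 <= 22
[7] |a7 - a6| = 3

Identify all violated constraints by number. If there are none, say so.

The assignment satisfies every constraint.

[1] a6 = 5, a8 = 20; 5 ≤ 20  yes
[2] a7 = 8 lies in [8, 10]  yes
[3] a7^2 + a4^2 = 8^2 + 16^2 = 64 + 256 = 320  yes
[4] values 16, 20, 5 are pairwise distinct  yes
[5] a8 + a6 = 20 + 5 = 25; 25 > 24  yes
[6] a4 = 16 > 13, so we need a8 ≤ 22; a8 = 20 ≤ 22  yes
[7] |8 - 5| = 3  yes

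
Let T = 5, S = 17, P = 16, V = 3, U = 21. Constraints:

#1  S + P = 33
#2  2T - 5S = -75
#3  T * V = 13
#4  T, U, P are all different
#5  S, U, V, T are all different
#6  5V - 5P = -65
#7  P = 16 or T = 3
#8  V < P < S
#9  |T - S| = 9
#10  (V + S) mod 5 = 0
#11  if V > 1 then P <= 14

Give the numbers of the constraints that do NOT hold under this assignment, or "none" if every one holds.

#1 S + P = 17 + 16 = 33 — satisfied.
#2 2T - 5S = 2(5) - 5(17) = -75 — satisfied.
#3 T * V = 5 * 3 = 15, not 13 — violated.
#4 values 5, 21, 16 are pairwise distinct — satisfied.
#5 values 17, 21, 3, 5 are pairwise distinct — satisfied.
#6 5V - 5P = 5(3) - 5(16) = -65 — satisfied.
#7 P = 16 = 16 (first disjunct) — satisfied.
#8 values 3 < 16 < 17 — satisfied.
#9 |5 - 17| = 12, not 9 — violated.
#10 V + S = 20; 20 mod 5 = 0 — satisfied.
#11 V = 3 > 1, so we need P ≤ 14; but P = 16 > 14 — violated.

Constraints 3, 9, and 11 do not hold.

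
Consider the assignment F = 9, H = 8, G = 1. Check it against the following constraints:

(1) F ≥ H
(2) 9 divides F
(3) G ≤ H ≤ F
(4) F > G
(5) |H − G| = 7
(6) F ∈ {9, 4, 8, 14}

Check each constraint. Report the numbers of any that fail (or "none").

The assignment satisfies every constraint.

(1) F = 9, H = 8; 9 ≥ 8  holds
(2) 9 / 9 = 1, so 9 divides 9  holds
(3) values 1 ≤ 8 ≤ 9  holds
(4) F = 9, G = 1; 9 > 1  holds
(5) |8 − 1| = 7  holds
(6) F = 9 is in {9, 4, 8, 14}  holds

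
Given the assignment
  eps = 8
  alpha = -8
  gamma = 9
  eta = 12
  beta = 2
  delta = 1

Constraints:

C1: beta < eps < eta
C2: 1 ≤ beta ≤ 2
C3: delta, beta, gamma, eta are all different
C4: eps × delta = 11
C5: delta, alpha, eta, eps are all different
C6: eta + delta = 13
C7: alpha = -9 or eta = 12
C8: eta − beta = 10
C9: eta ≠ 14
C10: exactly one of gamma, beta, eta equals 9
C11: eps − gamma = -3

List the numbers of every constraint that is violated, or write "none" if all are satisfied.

The assignment fails constraints 4 and 11.

C1: values 2 < 8 < 12 — holds.
C2: beta = 2 lies in [1, 2] — holds.
C3: values 1, 2, 9, 12 are pairwise distinct — holds.
C4: eps × delta = 8 × 1 = 8, not 11 — fails.
C5: values 1, -8, 12, 8 are pairwise distinct — holds.
C6: eta + delta = 12 + 1 = 13 — holds.
C7: alpha = -8 ≠ -9, but eta = 12 = 12 (second disjunct) — holds.
C8: eta − beta = 12 − 2 = 10 — holds.
C9: eta = 12, and 12 ≠ 14 — holds.
C10: gamma=9, beta=2, eta=12; 1 of them equals 9 — holds.
C11: eps − gamma = 8 − 9 = -1, not -3 — fails.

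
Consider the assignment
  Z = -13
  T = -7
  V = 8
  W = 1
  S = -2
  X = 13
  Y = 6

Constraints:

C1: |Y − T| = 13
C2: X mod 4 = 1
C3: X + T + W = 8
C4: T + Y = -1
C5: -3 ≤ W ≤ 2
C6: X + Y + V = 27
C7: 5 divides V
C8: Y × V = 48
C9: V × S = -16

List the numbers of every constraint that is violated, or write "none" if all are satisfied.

Violated: 3, 7.

C1: |6 − (-7)| = 13  OK
C2: 13 mod 4 = 1  OK
C3: X + T + W = 13 + (-7) + 1 = 7, not 8  FAIL
C4: T + Y = -7 + 6 = -1  OK
C5: W = 1 lies in [-3, 2]  OK
C6: X + Y + V = 13 + 6 + 8 = 27  OK
C7: 8 = 5×1 + 3, so 5 does not divide 8  FAIL
C8: Y × V = 6 × 8 = 48  OK
C9: V × S = 8 × (-2) = -16  OK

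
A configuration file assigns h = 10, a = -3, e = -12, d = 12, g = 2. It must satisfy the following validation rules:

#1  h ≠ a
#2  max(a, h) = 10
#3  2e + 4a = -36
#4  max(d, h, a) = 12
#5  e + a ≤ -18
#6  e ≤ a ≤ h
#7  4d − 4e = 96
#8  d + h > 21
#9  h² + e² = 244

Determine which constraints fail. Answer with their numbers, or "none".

#1 h = 10, a = -3; distinct — satisfied.
#2 max(-3, 10) = 10 — satisfied.
#3 2e + 4a = 2(-12) + 4(-3) = -36 — satisfied.
#4 max(12, 10, -3) = 12 — satisfied.
#5 e + a = -12 + (-3) = -15; -15 > -18, bound -18 not met — violated.
#6 values -12 ≤ -3 ≤ 10 — satisfied.
#7 4d − 4e = 4(12) − 4(-12) = 96 — satisfied.
#8 d + h = 12 + 10 = 22; 22 > 21 — satisfied.
#9 h² + e² = 10² + (-12)² = 100 + 144 = 244 — satisfied.

The assignment fails constraint 5.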